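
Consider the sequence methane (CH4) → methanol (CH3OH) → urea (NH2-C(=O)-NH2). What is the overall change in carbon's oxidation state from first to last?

Carbon oxidation states along the series — methane: -4, methanol: -2, urea: +4.
Net change = +4 − (-4) = +8.

+8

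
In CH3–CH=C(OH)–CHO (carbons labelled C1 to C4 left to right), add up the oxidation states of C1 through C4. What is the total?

-2

Each bond to a more electronegative atom (O, N, halogen) counts +1, each bond to a less electronegative atom (H, metal, B, Si) counts −1, and each C–C bond counts 0. Tallying each carbon:
C1: 1C, 3H → 0 − 3 = -3
C2: 3C, 1H → 0 − 1 = -1
C3: 3C, 1O → 0 + 1 = +1
C4: 1C, 1H, 2O → 0 − 1 + 2 = +1
Sum = -3 − 1 + 1 + 1 = -2.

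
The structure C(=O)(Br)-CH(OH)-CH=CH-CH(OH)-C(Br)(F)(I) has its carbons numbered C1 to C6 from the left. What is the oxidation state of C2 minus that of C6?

C2: 2C, 1H, 1O → 0 − 1 + 1 = 0
C6: 1C, 1F, 1Br, 1I → 0 + 1 + 1 + 1 = +3
Difference: 0 − (+3) = -3.

-3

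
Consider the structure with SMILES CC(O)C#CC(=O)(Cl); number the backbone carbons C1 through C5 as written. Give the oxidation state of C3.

Bonds to more-electronegative neighbours contribute +1 each, bonds to H or metals contribute −1 each, and C–C bonds contribute 0.
C3 has one bond to C (0), a triple bond to C (3×0 = 0).
Oxidation state = 0 + 0 = 0.

0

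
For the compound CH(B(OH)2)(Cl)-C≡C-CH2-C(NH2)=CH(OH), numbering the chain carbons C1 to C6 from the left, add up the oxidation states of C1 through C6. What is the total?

Tallying each carbon's bonds:
C1: 1C, 1H, 1Cl, 1B → 0 − 1 + 1 − 1 = -1
C2: 4C → 0 = 0
C3: 4C → 0 = 0
C4: 2C, 2H → 0 − 2 = -2
C5: 3C, 1N → 0 + 1 = +1
C6: 2C, 1H, 1O → 0 − 1 + 1 = 0
Sum = -1 + 0 + 0 − 2 + 1 + 0 = -2.

-2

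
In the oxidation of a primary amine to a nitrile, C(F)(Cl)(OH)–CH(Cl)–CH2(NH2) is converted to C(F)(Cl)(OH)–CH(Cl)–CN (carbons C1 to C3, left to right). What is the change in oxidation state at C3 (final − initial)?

Before: C3 has 1 bond to C, 2 bonds to H, 1 bond to N → oxidation state -1.
After: C3 has 1 bond to C, 3 bonds to N → oxidation state +3.
Δ = +3 − (-1) = +4, so this is an oxidation at C3.

+4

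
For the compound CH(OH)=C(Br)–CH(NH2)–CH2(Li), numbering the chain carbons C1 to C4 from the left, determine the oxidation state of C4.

Assign +1 per bond to O/N/halogen, −1 per bond to H or an electropositive element, and 0 per bond to carbon.
C4 has one bond to C (0), one bond to H (-1), one bond to Li (-1), one bond to H (-1).
Oxidation state = 0 − 1 − 1 − 1 = -3.

-3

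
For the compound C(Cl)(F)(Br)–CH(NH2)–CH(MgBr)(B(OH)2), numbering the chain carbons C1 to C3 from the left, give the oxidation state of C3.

-3

Count +1 for every bond to an atom more electronegative than carbon and −1 for every bond to one less electronegative; C–C bonds are 0.
C3 has one bond to C (0), one bond to Mg (-1), one bond to B (-1), one bond to H (-1).
Oxidation state = 0 − 1 − 1 − 1 = -3.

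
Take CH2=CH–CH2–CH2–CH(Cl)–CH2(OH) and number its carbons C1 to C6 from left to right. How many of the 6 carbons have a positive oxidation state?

0

Tallying each carbon's bonds:
C1: 2C, 2H → 0 − 2 = -2
C2: 3C, 1H → 0 − 1 = -1
C3: 2C, 2H → 0 − 2 = -2
C4: 2C, 2H → 0 − 2 = -2
C5: 2C, 1H, 1Cl → 0 − 1 + 1 = 0
C6: 1C, 2H, 1O → 0 − 2 + 1 = -1
0 carbons meet the condition.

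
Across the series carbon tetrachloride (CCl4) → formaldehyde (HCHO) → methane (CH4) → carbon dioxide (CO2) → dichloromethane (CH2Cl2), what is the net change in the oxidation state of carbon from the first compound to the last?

-4

Carbon oxidation states along the series — carbon tetrachloride: +4, formaldehyde: 0, methane: -4, carbon dioxide: +4, dichloromethane: 0.
Net change = 0 − (+4) = -4.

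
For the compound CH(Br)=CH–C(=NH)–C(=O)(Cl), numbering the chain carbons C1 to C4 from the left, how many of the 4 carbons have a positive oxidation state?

Tallying each carbon's bonds:
C1: 2C, 1H, 1Br → 0 − 1 + 1 = 0
C2: 3C, 1H → 0 − 1 = -1
C3: 2C, 2N → 0 + 2 = +2
C4: 1C, 2O, 1Cl → 0 + 2 + 1 = +3
2 carbons (C3, C4) meet the condition.

2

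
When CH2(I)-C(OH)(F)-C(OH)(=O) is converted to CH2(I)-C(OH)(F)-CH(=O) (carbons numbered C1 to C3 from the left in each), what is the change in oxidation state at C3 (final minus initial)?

-2

Before: C3 has 1 bond to C, 3 bonds to O → oxidation state +3.
After: C3 has 1 bond to C, 1 bond to H, 2 bonds to O → oxidation state +1.
Δ = +1 − (+3) = -2, so this is a reduction at C3.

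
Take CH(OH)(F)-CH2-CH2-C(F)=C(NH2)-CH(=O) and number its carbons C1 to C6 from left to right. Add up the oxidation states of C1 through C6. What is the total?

Each bond to a more electronegative atom (O, N, halogen) counts +1, each bond to a less electronegative atom (H, metal, B, Si) counts −1, and each C–C bond counts 0. Tallying each carbon:
C1: 1C, 1H, 1O, 1F → 0 − 1 + 1 + 1 = +1
C2: 2C, 2H → 0 − 2 = -2
C3: 2C, 2H → 0 − 2 = -2
C4: 3C, 1F → 0 + 1 = +1
C5: 3C, 1N → 0 + 1 = +1
C6: 1C, 1H, 2O → 0 − 1 + 2 = +1
Sum = +1 − 2 − 2 + 1 + 1 + 1 = 0.

0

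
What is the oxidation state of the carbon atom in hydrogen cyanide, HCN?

+2

The carbon has one bond to H (-1), a triple bond to N (3×+1 = +3).
Oxidation state = -1 + 3 = +2.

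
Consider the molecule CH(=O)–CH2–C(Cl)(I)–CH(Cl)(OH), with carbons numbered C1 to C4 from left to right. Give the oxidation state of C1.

C1 has one bond to C (0), a double bond to O (2×+1 = +2), one bond to H (-1).
Oxidation state = 0 + 2 − 1 = +1.

+1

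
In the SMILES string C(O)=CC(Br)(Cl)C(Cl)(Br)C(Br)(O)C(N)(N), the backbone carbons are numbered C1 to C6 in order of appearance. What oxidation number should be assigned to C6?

Each bond to a more electronegative atom (O, N, halogen) counts +1, each bond to a less electronegative atom (H, metal, B, Si) counts −1, and each C–C bond counts 0.
C6 has one bond to C (0), one bond to H (-1), one bond to N (+1), one bond to N (+1).
Oxidation state = 0 − 1 + 1 + 1 = +1.

+1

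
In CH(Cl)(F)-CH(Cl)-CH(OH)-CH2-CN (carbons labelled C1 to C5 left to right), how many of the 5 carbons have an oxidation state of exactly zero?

Tallying each carbon's bonds:
C1: 1C, 1H, 1F, 1Cl → 0 − 1 + 1 + 1 = +1
C2: 2C, 1H, 1Cl → 0 − 1 + 1 = 0
C3: 2C, 1H, 1O → 0 − 1 + 1 = 0
C4: 2C, 2H → 0 − 2 = -2
C5: 1C, 3N → 0 + 3 = +3
2 carbons (C2, C3) meet the condition.

2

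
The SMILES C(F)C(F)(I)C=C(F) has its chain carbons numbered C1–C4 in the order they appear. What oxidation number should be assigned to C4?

0

Count +1 for every bond to an atom more electronegative than carbon and −1 for every bond to one less electronegative; C–C bonds are 0.
C4 has a double bond to C (2×0 = 0), one bond to H (-1), one bond to F (+1).
Oxidation state = 0 − 1 + 1 = 0.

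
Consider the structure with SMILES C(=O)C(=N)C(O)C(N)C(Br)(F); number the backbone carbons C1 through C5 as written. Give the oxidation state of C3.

Assign +1 per bond to O/N/halogen, −1 per bond to H or an electropositive element, and 0 per bond to carbon.
C3 has one bond to C (0), one bond to C (0), one bond to H (-1), one bond to O (+1).
Oxidation state = 0 + 0 − 1 + 1 = 0.

0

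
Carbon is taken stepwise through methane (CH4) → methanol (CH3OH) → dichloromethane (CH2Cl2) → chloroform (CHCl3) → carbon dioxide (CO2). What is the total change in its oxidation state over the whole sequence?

+8

Carbon oxidation states along the series — methane: -4, methanol: -2, dichloromethane: 0, chloroform: +2, carbon dioxide: +4.
Net change = +4 − (-4) = +8.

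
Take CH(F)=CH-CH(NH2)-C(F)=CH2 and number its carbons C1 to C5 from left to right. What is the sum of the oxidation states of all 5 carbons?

-2

Assign +1 per bond to O/N/halogen, −1 per bond to H or an electropositive element, and 0 per bond to carbon. Tallying each carbon:
C1: 2C, 1H, 1F → 0 − 1 + 1 = 0
C2: 3C, 1H → 0 − 1 = -1
C3: 2C, 1H, 1N → 0 − 1 + 1 = 0
C4: 3C, 1F → 0 + 1 = +1
C5: 2C, 2H → 0 − 2 = -2
Sum = 0 − 1 + 0 + 1 − 2 = -2.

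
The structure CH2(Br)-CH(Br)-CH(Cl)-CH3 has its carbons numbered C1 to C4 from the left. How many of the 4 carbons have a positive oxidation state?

0

Tallying each carbon's bonds:
C1: 1C, 2H, 1Br → 0 − 2 + 1 = -1
C2: 2C, 1H, 1Br → 0 − 1 + 1 = 0
C3: 2C, 1H, 1Cl → 0 − 1 + 1 = 0
C4: 1C, 3H → 0 − 3 = -3
0 carbons meet the condition.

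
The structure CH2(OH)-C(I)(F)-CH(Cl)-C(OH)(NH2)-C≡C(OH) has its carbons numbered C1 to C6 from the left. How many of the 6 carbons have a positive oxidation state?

3

Tallying each carbon's bonds:
C1: 1C, 2H, 1O → 0 − 2 + 1 = -1
C2: 2C, 1F, 1I → 0 + 1 + 1 = +2
C3: 2C, 1H, 1Cl → 0 − 1 + 1 = 0
C4: 2C, 1O, 1N → 0 + 1 + 1 = +2
C5: 4C → 0 = 0
C6: 3C, 1O → 0 + 1 = +1
3 carbons (C2, C4, C6) meet the condition.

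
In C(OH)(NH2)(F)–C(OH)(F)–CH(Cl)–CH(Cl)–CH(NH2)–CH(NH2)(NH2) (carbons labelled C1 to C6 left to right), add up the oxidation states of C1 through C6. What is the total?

+6

Tallying each carbon's bonds:
C1: 1C, 1O, 1N, 1F → 0 + 1 + 1 + 1 = +3
C2: 2C, 1O, 1F → 0 + 1 + 1 = +2
C3: 2C, 1H, 1Cl → 0 − 1 + 1 = 0
C4: 2C, 1H, 1Cl → 0 − 1 + 1 = 0
C5: 2C, 1H, 1N → 0 − 1 + 1 = 0
C6: 1C, 1H, 2N → 0 − 1 + 2 = +1
Sum = +3 + 2 + 0 + 0 + 0 + 1 = +6.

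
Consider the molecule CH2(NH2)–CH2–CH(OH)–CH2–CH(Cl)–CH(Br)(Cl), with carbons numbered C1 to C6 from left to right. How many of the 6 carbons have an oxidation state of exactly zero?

2

Tallying each carbon's bonds:
C1: 1C, 2H, 1N → 0 − 2 + 1 = -1
C2: 2C, 2H → 0 − 2 = -2
C3: 2C, 1H, 1O → 0 − 1 + 1 = 0
C4: 2C, 2H → 0 − 2 = -2
C5: 2C, 1H, 1Cl → 0 − 1 + 1 = 0
C6: 1C, 1H, 1Cl, 1Br → 0 − 1 + 1 + 1 = +1
2 carbons (C3, C5) meet the condition.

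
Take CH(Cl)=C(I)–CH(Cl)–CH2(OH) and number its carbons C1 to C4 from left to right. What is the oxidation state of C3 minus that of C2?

-1

C3: 2C, 1H, 1Cl → 0 − 1 + 1 = 0
C2: 3C, 1I → 0 + 1 = +1
Difference: 0 − (+1) = -1.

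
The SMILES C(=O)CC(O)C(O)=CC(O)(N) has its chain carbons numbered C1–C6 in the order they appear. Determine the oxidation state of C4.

+1

Assign +1 per bond to O/N/halogen, −1 per bond to H or an electropositive element, and 0 per bond to carbon.
C4 has one bond to C (0), a double bond to C (2×0 = 0), one bond to O (+1).
Oxidation state = 0 + 0 + 1 = +1.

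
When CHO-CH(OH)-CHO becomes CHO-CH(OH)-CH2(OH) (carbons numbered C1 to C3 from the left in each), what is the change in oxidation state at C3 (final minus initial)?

Before: C3 has 1 bond to C, 1 bond to H, 2 bonds to O → oxidation state +1.
After: C3 has 1 bond to C, 2 bonds to H, 1 bond to O → oxidation state -1.
Δ = -1 − (+1) = -2, so this is a reduction at C3.

-2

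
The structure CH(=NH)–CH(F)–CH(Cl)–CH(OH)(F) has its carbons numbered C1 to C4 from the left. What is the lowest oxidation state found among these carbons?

Count +1 for every bond to an atom more electronegative than carbon and −1 for every bond to one less electronegative; C–C bonds are 0. Tallying each carbon:
C1: 1C, 1H, 2N → 0 − 1 + 2 = +1
C2: 2C, 1H, 1F → 0 − 1 + 1 = 0
C3: 2C, 1H, 1Cl → 0 − 1 + 1 = 0
C4: 1C, 1H, 1O, 1F → 0 − 1 + 1 + 1 = +1
The lowest value is 0.

0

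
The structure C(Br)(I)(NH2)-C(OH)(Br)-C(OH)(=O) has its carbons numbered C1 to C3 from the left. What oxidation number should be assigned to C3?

+3

Bonds to more-electronegative neighbours contribute +1 each, bonds to H or metals contribute −1 each, and C–C bonds contribute 0.
C3 has one bond to C (0), one bond to O (+1), a double bond to O (2×+1 = +2).
Oxidation state = 0 + 1 + 2 = +3.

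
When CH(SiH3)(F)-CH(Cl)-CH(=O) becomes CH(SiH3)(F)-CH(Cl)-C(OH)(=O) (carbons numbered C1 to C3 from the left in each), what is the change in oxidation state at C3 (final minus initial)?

Before: C3 has 1 bond to C, 1 bond to H, 2 bonds to O → oxidation state +1.
After: C3 has 1 bond to C, 3 bonds to O → oxidation state +3.
Δ = +3 − (+1) = +2, so this is an oxidation at C3.

+2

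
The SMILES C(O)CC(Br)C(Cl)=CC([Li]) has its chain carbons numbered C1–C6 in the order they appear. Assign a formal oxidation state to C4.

+1

Assign +1 per bond to O/N/halogen, −1 per bond to H or an electropositive element, and 0 per bond to carbon.
C4 has one bond to C (0), a double bond to C (2×0 = 0), one bond to Cl (+1).
Oxidation state = 0 + 0 + 1 = +1.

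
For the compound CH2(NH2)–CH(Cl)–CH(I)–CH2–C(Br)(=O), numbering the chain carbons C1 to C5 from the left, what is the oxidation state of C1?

-1

Each bond to a more electronegative atom (O, N, halogen) counts +1, each bond to a less electronegative atom (H, metal, B, Si) counts −1, and each C–C bond counts 0.
C1 has one bond to C (0), one bond to H (-1), one bond to N (+1), one bond to H (-1).
Oxidation state = 0 − 1 + 1 − 1 = -1.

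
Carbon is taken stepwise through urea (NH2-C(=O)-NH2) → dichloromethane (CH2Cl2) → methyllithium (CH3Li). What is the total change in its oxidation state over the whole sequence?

Carbon oxidation states along the series — urea: +4, dichloromethane: 0, methyllithium: -4.
Net change = -4 − (+4) = -8.

-8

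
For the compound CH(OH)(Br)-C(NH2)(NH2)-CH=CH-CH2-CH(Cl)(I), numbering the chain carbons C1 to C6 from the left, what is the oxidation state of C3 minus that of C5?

+1

C3: 3C, 1H → 0 − 1 = -1
C5: 2C, 2H → 0 − 2 = -2
Difference: -1 − (-2) = +1.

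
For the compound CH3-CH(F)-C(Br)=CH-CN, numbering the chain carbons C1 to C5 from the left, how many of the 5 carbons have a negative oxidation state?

Count +1 for every bond to an atom more electronegative than carbon and −1 for every bond to one less electronegative; C–C bonds are 0. Tallying each carbon:
C1: 1C, 3H → 0 − 3 = -3
C2: 2C, 1H, 1F → 0 − 1 + 1 = 0
C3: 3C, 1Br → 0 + 1 = +1
C4: 3C, 1H → 0 − 1 = -1
C5: 1C, 3N → 0 + 3 = +3
2 carbons (C1, C4) meet the condition.

2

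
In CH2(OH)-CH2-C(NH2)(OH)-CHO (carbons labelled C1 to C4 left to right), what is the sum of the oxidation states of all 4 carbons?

0

Tallying each carbon's bonds:
C1: 1C, 2H, 1O → 0 − 2 + 1 = -1
C2: 2C, 2H → 0 − 2 = -2
C3: 2C, 1O, 1N → 0 + 1 + 1 = +2
C4: 1C, 1H, 2O → 0 − 1 + 2 = +1
Sum = -1 − 2 + 2 + 1 = 0.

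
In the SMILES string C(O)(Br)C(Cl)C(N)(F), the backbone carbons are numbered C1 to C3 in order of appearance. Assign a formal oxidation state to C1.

C1 has one bond to C (0), one bond to O (+1), one bond to Br (+1), one bond to H (-1).
Oxidation state = 0 + 1 + 1 − 1 = +1.

+1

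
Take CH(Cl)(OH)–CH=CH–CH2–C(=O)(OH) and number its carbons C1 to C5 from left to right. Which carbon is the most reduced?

Assign +1 per bond to O/N/halogen, −1 per bond to H or an electropositive element, and 0 per bond to carbon. Tallying each carbon:
C1: 1C, 1H, 1O, 1Cl → 0 − 1 + 1 + 1 = +1
C2: 3C, 1H → 0 − 1 = -1
C3: 3C, 1H → 0 − 1 = -1
C4: 2C, 2H → 0 − 2 = -2
C5: 1C, 3O → 0 + 3 = +3
The most reduced carbon is C4 at -2.

C4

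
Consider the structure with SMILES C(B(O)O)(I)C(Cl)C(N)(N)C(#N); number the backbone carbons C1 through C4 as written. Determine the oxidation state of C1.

-1

Bonds to more-electronegative neighbours contribute +1 each, bonds to H or metals contribute −1 each, and C–C bonds contribute 0.
C1 has one bond to C (0), one bond to B (-1), one bond to I (+1), one bond to H (-1).
Oxidation state = 0 − 1 + 1 − 1 = -1.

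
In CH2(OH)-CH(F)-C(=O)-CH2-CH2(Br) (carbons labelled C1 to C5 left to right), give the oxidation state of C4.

-2

C4 has one bond to C (0), one bond to C (0), one bond to H (-1), one bond to H (-1).
Oxidation state = 0 + 0 − 1 − 1 = -2.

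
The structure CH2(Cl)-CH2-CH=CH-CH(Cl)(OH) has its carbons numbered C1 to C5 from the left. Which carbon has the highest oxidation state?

C5

Assign +1 per bond to O/N/halogen, −1 per bond to H or an electropositive element, and 0 per bond to carbon. Tallying each carbon:
C1: 1C, 2H, 1Cl → 0 − 2 + 1 = -1
C2: 2C, 2H → 0 − 2 = -2
C3: 3C, 1H → 0 − 1 = -1
C4: 3C, 1H → 0 − 1 = -1
C5: 1C, 1H, 1O, 1Cl → 0 − 1 + 1 + 1 = +1
The most oxidised carbon is C5 at +1.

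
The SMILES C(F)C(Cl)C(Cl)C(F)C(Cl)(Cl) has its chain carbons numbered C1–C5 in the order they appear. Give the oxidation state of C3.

Assign +1 per bond to O/N/halogen, −1 per bond to H or an electropositive element, and 0 per bond to carbon.
C3 has one bond to C (0), one bond to C (0), one bond to Cl (+1), one bond to H (-1).
Oxidation state = 0 + 0 + 1 − 1 = 0.

0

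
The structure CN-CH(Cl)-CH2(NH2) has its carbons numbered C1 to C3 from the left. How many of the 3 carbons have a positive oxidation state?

Tallying each carbon's bonds:
C1: 1C, 3N → 0 + 3 = +3
C2: 2C, 1H, 1Cl → 0 − 1 + 1 = 0
C3: 1C, 2H, 1N → 0 − 2 + 1 = -1
1 carbon (C1) meets the condition.

1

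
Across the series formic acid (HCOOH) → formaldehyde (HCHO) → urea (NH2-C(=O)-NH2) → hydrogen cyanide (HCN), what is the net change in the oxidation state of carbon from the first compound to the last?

0

Carbon oxidation states along the series — formic acid: +2, formaldehyde: 0, urea: +4, hydrogen cyanide: +2.
Net change = +2 − (+2) = 0.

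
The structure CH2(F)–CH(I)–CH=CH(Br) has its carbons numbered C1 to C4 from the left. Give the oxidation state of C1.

C1 has one bond to C (0), one bond to F (+1), one bond to H (-1), one bond to H (-1).
Oxidation state = 0 + 1 − 1 − 1 = -1.

-1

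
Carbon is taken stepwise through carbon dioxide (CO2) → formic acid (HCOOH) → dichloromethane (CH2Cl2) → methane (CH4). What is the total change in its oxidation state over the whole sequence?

-8

Carbon oxidation states along the series — carbon dioxide: +4, formic acid: +2, dichloromethane: 0, methane: -4.
Net change = -4 − (+4) = -8.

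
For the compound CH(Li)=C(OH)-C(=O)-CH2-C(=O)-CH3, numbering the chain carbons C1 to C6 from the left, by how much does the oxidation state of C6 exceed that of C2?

-4

C6: 1C, 3H → 0 − 3 = -3
C2: 3C, 1O → 0 + 1 = +1
Difference: -3 − (+1) = -4.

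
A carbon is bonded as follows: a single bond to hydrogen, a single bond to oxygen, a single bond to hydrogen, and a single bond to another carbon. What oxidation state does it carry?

-1

Bonds to more-electronegative neighbours contribute +1 each, bonds to H or metals contribute −1 each, and C–C bonds contribute 0.
The carbon has one bond to C (0), one bond to H (-1), one bond to H (-1), one bond to O (+1).
Oxidation state = 0 − 1 − 1 + 1 = -1.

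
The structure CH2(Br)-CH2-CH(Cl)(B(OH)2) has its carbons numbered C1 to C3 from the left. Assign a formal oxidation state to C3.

C3 has one bond to C (0), one bond to Cl (+1), one bond to H (-1), one bond to B (-1).
Oxidation state = 0 + 1 − 1 − 1 = -1.

-1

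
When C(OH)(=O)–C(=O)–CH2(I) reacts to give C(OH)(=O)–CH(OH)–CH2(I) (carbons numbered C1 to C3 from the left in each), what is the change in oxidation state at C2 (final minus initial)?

Before: C2 has 2 bonds to C, 2 bonds to O → oxidation state +2.
After: C2 has 2 bonds to C, 1 bond to H, 1 bond to O → oxidation state 0.
Δ = 0 − (+2) = -2, so this is a reduction at C2.

-2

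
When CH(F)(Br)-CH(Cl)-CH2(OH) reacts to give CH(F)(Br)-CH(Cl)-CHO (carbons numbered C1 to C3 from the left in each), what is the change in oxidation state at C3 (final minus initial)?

+2

Before: C3 has 1 bond to C, 2 bonds to H, 1 bond to O → oxidation state -1.
After: C3 has 1 bond to C, 1 bond to H, 2 bonds to O → oxidation state +1.
Δ = +1 − (-1) = +2, so this is an oxidation at C3.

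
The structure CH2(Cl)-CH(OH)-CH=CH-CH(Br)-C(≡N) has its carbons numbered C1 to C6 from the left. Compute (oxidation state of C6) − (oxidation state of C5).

C6: 1C, 3N → 0 + 3 = +3
C5: 2C, 1H, 1Br → 0 − 1 + 1 = 0
Difference: +3 − (0) = +3.

+3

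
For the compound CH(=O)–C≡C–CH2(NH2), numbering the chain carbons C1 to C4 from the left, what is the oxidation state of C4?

C4 has one bond to C (0), one bond to H (-1), one bond to N (+1), one bond to H (-1).
Oxidation state = 0 − 1 + 1 − 1 = -1.

-1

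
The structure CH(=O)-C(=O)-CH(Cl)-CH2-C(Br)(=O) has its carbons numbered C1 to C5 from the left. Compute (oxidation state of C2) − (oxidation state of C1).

C2: 2C, 2O → 0 + 2 = +2
C1: 1C, 1H, 2O → 0 − 1 + 2 = +1
Difference: +2 − (+1) = +1.

+1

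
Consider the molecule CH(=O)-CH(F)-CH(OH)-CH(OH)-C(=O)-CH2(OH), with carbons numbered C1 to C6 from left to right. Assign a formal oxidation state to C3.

0

Assign +1 per bond to O/N/halogen, −1 per bond to H or an electropositive element, and 0 per bond to carbon.
C3 has one bond to C (0), one bond to C (0), one bond to H (-1), one bond to O (+1).
Oxidation state = 0 + 0 − 1 + 1 = 0.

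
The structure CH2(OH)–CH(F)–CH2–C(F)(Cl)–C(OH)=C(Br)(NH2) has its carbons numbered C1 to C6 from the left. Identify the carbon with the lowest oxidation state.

Assign +1 per bond to O/N/halogen, −1 per bond to H or an electropositive element, and 0 per bond to carbon. Tallying each carbon:
C1: 1C, 2H, 1O → 0 − 2 + 1 = -1
C2: 2C, 1H, 1F → 0 − 1 + 1 = 0
C3: 2C, 2H → 0 − 2 = -2
C4: 2C, 1F, 1Cl → 0 + 1 + 1 = +2
C5: 3C, 1O → 0 + 1 = +1
C6: 2C, 1N, 1Br → 0 + 1 + 1 = +2
The most reduced carbon is C3 at -2.

C3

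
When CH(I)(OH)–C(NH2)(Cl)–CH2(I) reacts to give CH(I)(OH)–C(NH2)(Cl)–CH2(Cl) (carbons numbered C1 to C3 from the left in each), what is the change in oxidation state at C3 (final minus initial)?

Before: C3 has 1 bond to C, 2 bonds to H, 1 bond to I → oxidation state -1.
After: C3 has 1 bond to C, 2 bonds to H, 1 bond to Cl → oxidation state -1.
Δ = -1 − (-1) = 0, so no net redox change at C3.

0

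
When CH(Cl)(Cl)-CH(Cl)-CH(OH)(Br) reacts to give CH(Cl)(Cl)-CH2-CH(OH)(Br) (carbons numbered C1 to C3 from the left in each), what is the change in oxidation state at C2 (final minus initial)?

-2

Before: C2 has 2 bonds to C, 1 bond to H, 1 bond to Cl → oxidation state 0.
After: C2 has 2 bonds to C, 2 bonds to H → oxidation state -2.
Δ = -2 − (0) = -2, so this is a reduction at C2.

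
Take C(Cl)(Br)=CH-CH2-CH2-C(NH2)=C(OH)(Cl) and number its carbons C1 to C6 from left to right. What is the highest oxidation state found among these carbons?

+2

Tallying each carbon's bonds:
C1: 2C, 1Cl, 1Br → 0 + 1 + 1 = +2
C2: 3C, 1H → 0 − 1 = -1
C3: 2C, 2H → 0 − 2 = -2
C4: 2C, 2H → 0 − 2 = -2
C5: 3C, 1N → 0 + 1 = +1
C6: 2C, 1O, 1Cl → 0 + 1 + 1 = +2
The highest value is +2.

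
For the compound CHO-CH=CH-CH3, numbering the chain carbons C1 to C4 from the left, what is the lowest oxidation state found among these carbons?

-3

Tallying each carbon's bonds:
C1: 1C, 1H, 2O → 0 − 1 + 2 = +1
C2: 3C, 1H → 0 − 1 = -1
C3: 3C, 1H → 0 − 1 = -1
C4: 1C, 3H → 0 − 3 = -3
The lowest value is -3.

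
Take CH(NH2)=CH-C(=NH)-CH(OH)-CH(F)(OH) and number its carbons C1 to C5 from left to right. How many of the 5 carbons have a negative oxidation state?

1

Tallying each carbon's bonds:
C1: 2C, 1H, 1N → 0 − 1 + 1 = 0
C2: 3C, 1H → 0 − 1 = -1
C3: 2C, 2N → 0 + 2 = +2
C4: 2C, 1H, 1O → 0 − 1 + 1 = 0
C5: 1C, 1H, 1O, 1F → 0 − 1 + 1 + 1 = +1
1 carbon (C2) meets the condition.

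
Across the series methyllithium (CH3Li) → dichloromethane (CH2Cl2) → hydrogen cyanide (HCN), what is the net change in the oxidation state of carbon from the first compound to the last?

Carbon oxidation states along the series — methyllithium: -4, dichloromethane: 0, hydrogen cyanide: +2.
Net change = +2 − (-4) = +6.

+6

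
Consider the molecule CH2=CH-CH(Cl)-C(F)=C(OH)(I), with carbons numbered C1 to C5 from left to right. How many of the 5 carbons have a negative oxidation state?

Count +1 for every bond to an atom more electronegative than carbon and −1 for every bond to one less electronegative; C–C bonds are 0. Tallying each carbon:
C1: 2C, 2H → 0 − 2 = -2
C2: 3C, 1H → 0 − 1 = -1
C3: 2C, 1H, 1Cl → 0 − 1 + 1 = 0
C4: 3C, 1F → 0 + 1 = +1
C5: 2C, 1O, 1I → 0 + 1 + 1 = +2
2 carbons (C1, C2) meet the condition.

2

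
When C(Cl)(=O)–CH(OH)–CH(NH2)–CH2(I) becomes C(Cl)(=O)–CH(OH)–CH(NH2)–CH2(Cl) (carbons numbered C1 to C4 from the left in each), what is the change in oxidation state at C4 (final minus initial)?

Before: C4 has 1 bond to C, 2 bonds to H, 1 bond to I → oxidation state -1.
After: C4 has 1 bond to C, 2 bonds to H, 1 bond to Cl → oxidation state -1.
Δ = -1 − (-1) = 0, so no net redox change at C4.

0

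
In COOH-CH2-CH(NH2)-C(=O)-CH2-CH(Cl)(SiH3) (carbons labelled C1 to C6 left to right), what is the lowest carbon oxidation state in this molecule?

Tallying each carbon's bonds:
C1: 1C, 3O → 0 + 3 = +3
C2: 2C, 2H → 0 − 2 = -2
C3: 2C, 1H, 1N → 0 − 1 + 1 = 0
C4: 2C, 2O → 0 + 2 = +2
C5: 2C, 2H → 0 − 2 = -2
C6: 1C, 1H, 1Cl, 1Si → 0 − 1 + 1 − 1 = -1
The lowest value is -2.

-2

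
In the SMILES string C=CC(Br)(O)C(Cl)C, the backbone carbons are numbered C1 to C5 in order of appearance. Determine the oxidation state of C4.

Bonds to more-electronegative neighbours contribute +1 each, bonds to H or metals contribute −1 each, and C–C bonds contribute 0.
C4 has one bond to C (0), one bond to C (0), one bond to Cl (+1), one bond to H (-1).
Oxidation state = 0 + 0 + 1 − 1 = 0.

0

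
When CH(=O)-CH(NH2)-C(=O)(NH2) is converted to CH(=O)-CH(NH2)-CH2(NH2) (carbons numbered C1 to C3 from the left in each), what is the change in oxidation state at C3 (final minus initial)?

Before: C3 has 1 bond to C, 2 bonds to O, 1 bond to N → oxidation state +3.
After: C3 has 1 bond to C, 2 bonds to H, 1 bond to N → oxidation state -1.
Δ = -1 − (+3) = -4, so this is a reduction at C3.

-4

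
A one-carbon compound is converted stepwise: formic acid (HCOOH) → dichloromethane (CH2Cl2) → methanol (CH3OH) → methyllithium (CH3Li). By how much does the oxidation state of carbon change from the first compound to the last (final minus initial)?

Carbon oxidation states along the series — formic acid: +2, dichloromethane: 0, methanol: -2, methyllithium: -4.
Net change = -4 − (+2) = -6.

-6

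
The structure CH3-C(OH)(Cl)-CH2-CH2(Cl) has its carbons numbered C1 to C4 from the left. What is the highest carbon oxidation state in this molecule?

+2

Tallying each carbon's bonds:
C1: 1C, 3H → 0 − 3 = -3
C2: 2C, 1O, 1Cl → 0 + 1 + 1 = +2
C3: 2C, 2H → 0 − 2 = -2
C4: 1C, 2H, 1Cl → 0 − 2 + 1 = -1
The highest value is +2.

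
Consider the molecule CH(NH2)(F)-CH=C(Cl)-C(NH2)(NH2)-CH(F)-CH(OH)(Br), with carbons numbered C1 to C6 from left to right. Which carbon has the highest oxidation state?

Each bond to a more electronegative atom (O, N, halogen) counts +1, each bond to a less electronegative atom (H, metal, B, Si) counts −1, and each C–C bond counts 0. Tallying each carbon:
C1: 1C, 1H, 1N, 1F → 0 − 1 + 1 + 1 = +1
C2: 3C, 1H → 0 − 1 = -1
C3: 3C, 1Cl → 0 + 1 = +1
C4: 2C, 2N → 0 + 2 = +2
C5: 2C, 1H, 1F → 0 − 1 + 1 = 0
C6: 1C, 1H, 1O, 1Br → 0 − 1 + 1 + 1 = +1
The most oxidised carbon is C4 at +2.

C4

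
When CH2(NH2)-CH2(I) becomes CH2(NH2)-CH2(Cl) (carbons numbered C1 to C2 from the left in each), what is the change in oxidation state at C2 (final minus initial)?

Before: C2 has 1 bond to C, 2 bonds to H, 1 bond to I → oxidation state -1.
After: C2 has 1 bond to C, 2 bonds to H, 1 bond to Cl → oxidation state -1.
Δ = -1 − (-1) = 0, so no net redox change at C2.

0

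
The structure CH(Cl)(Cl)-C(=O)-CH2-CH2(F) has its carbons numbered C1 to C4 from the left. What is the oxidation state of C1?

+1

Bonds to more-electronegative neighbours contribute +1 each, bonds to H or metals contribute −1 each, and C–C bonds contribute 0.
C1 has one bond to C (0), one bond to H (-1), one bond to Cl (+1), one bond to Cl (+1).
Oxidation state = 0 − 1 + 1 + 1 = +1.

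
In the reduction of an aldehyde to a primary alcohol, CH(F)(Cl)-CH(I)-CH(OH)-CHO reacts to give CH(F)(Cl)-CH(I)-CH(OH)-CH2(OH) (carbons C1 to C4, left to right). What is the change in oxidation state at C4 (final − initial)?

Before: C4 has 1 bond to C, 1 bond to H, 2 bonds to O → oxidation state +1.
After: C4 has 1 bond to C, 2 bonds to H, 1 bond to O → oxidation state -1.
Δ = -1 − (+1) = -2, so this is a reduction at C4.

-2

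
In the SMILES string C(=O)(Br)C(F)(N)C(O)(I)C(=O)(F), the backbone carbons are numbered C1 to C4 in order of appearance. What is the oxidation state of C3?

Assign +1 per bond to O/N/halogen, −1 per bond to H or an electropositive element, and 0 per bond to carbon.
C3 has one bond to C (0), one bond to C (0), one bond to O (+1), one bond to I (+1).
Oxidation state = 0 + 0 + 1 + 1 = +2.

+2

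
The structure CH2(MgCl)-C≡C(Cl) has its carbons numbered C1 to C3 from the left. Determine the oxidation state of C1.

-3

C1 has one bond to C (0), one bond to Mg (-1), one bond to H (-1), one bond to H (-1).
Oxidation state = 0 − 1 − 1 − 1 = -3.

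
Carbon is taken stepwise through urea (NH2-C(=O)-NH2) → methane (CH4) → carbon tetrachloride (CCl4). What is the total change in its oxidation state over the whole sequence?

Carbon oxidation states along the series — urea: +4, methane: -4, carbon tetrachloride: +4.
Net change = +4 − (+4) = 0.

0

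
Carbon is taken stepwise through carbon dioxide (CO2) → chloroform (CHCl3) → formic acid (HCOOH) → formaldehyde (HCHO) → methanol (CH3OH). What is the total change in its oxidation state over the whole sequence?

-6

Carbon oxidation states along the series — carbon dioxide: +4, chloroform: +2, formic acid: +2, formaldehyde: 0, methanol: -2.
Net change = -2 − (+4) = -6.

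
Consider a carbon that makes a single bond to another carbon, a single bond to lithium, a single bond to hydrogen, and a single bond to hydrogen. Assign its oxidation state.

Bonds to more-electronegative neighbours contribute +1 each, bonds to H or metals contribute −1 each, and C–C bonds contribute 0.
The carbon has one bond to C (0), one bond to H (-1), one bond to Li (-1), one bond to H (-1).
Oxidation state = 0 − 1 − 1 − 1 = -3.

-3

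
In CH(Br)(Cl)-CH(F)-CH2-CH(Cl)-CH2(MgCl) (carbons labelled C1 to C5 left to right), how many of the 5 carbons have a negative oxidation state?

2

Tallying each carbon's bonds:
C1: 1C, 1H, 1Cl, 1Br → 0 − 1 + 1 + 1 = +1
C2: 2C, 1H, 1F → 0 − 1 + 1 = 0
C3: 2C, 2H → 0 − 2 = -2
C4: 2C, 1H, 1Cl → 0 − 1 + 1 = 0
C5: 1C, 2H, 1Mg → 0 − 2 − 1 = -3
2 carbons (C3, C5) meet the condition.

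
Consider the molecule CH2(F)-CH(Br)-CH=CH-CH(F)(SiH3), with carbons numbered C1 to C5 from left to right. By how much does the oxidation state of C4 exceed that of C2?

-1

C4: 3C, 1H → 0 − 1 = -1
C2: 2C, 1H, 1Br → 0 − 1 + 1 = 0
Difference: -1 − (0) = -1.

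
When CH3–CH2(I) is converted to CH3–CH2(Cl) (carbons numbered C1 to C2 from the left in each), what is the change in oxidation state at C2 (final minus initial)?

Before: C2 has 1 bond to C, 2 bonds to H, 1 bond to I → oxidation state -1.
After: C2 has 1 bond to C, 2 bonds to H, 1 bond to Cl → oxidation state -1.
Δ = -1 − (-1) = 0, so no net redox change at C2.

0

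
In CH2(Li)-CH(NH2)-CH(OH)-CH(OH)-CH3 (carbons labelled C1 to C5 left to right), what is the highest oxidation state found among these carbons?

Assign +1 per bond to O/N/halogen, −1 per bond to H or an electropositive element, and 0 per bond to carbon. Tallying each carbon:
C1: 1C, 2H, 1Li → 0 − 2 − 1 = -3
C2: 2C, 1H, 1N → 0 − 1 + 1 = 0
C3: 2C, 1H, 1O → 0 − 1 + 1 = 0
C4: 2C, 1H, 1O → 0 − 1 + 1 = 0
C5: 1C, 3H → 0 − 3 = -3
The highest value is 0.

0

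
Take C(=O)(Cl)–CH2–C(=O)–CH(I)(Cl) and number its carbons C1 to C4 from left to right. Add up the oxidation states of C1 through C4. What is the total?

Each bond to a more electronegative atom (O, N, halogen) counts +1, each bond to a less electronegative atom (H, metal, B, Si) counts −1, and each C–C bond counts 0. Tallying each carbon:
C1: 1C, 2O, 1Cl → 0 + 2 + 1 = +3
C2: 2C, 2H → 0 − 2 = -2
C3: 2C, 2O → 0 + 2 = +2
C4: 1C, 1H, 1Cl, 1I → 0 − 1 + 1 + 1 = +1
Sum = +3 − 2 + 2 + 1 = +4.

+4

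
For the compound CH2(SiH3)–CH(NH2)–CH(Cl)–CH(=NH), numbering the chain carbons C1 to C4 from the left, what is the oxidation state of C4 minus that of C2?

+1

C4: 1C, 1H, 2N → 0 − 1 + 2 = +1
C2: 2C, 1H, 1N → 0 − 1 + 1 = 0
Difference: +1 − (0) = +1.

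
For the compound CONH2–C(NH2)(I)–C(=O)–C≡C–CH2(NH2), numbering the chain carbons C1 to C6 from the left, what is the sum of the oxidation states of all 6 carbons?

Tallying each carbon's bonds:
C1: 1C, 2O, 1N → 0 + 2 + 1 = +3
C2: 2C, 1N, 1I → 0 + 1 + 1 = +2
C3: 2C, 2O → 0 + 2 = +2
C4: 4C → 0 = 0
C5: 4C → 0 = 0
C6: 1C, 2H, 1N → 0 − 2 + 1 = -1
Sum = +3 + 2 + 2 + 0 + 0 − 1 = +6.

+6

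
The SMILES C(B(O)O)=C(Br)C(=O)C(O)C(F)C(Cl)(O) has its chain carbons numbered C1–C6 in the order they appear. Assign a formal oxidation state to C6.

Count +1 for every bond to an atom more electronegative than carbon and −1 for every bond to one less electronegative; C–C bonds are 0.
C6 has one bond to C (0), one bond to H (-1), one bond to Cl (+1), one bond to O (+1).
Oxidation state = 0 − 1 + 1 + 1 = +1.

+1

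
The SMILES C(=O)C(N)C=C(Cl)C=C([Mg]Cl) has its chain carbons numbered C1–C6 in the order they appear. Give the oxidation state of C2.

0

Each bond to a more electronegative atom (O, N, halogen) counts +1, each bond to a less electronegative atom (H, metal, B, Si) counts −1, and each C–C bond counts 0.
C2 has one bond to C (0), one bond to C (0), one bond to N (+1), one bond to H (-1).
Oxidation state = 0 + 0 + 1 − 1 = 0.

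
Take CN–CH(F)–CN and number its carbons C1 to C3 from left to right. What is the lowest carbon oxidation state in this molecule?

Assign +1 per bond to O/N/halogen, −1 per bond to H or an electropositive element, and 0 per bond to carbon. Tallying each carbon:
C1: 1C, 3N → 0 + 3 = +3
C2: 2C, 1H, 1F → 0 − 1 + 1 = 0
C3: 1C, 3N → 0 + 3 = +3
The lowest value is 0.

0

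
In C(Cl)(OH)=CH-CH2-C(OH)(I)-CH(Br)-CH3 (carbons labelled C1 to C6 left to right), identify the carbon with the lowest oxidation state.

C6

Tallying each carbon's bonds:
C1: 2C, 1O, 1Cl → 0 + 1 + 1 = +2
C2: 3C, 1H → 0 − 1 = -1
C3: 2C, 2H → 0 − 2 = -2
C4: 2C, 1O, 1I → 0 + 1 + 1 = +2
C5: 2C, 1H, 1Br → 0 − 1 + 1 = 0
C6: 1C, 3H → 0 − 3 = -3
The most reduced carbon is C6 at -3.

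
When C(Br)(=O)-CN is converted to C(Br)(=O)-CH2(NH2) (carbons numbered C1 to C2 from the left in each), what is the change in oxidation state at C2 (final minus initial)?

Before: C2 has 1 bond to C, 3 bonds to N → oxidation state +3.
After: C2 has 1 bond to C, 2 bonds to H, 1 bond to N → oxidation state -1.
Δ = -1 − (+3) = -4, so this is a reduction at C2.

-4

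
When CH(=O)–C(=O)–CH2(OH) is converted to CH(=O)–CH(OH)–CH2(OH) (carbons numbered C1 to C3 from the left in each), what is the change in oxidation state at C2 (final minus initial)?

Before: C2 has 2 bonds to C, 2 bonds to O → oxidation state +2.
After: C2 has 2 bonds to C, 1 bond to H, 1 bond to O → oxidation state 0.
Δ = 0 − (+2) = -2, so this is a reduction at C2.

-2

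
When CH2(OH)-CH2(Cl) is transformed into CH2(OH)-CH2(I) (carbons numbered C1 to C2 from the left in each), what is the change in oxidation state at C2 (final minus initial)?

Before: C2 has 1 bond to C, 2 bonds to H, 1 bond to Cl → oxidation state -1.
After: C2 has 1 bond to C, 2 bonds to H, 1 bond to I → oxidation state -1.
Δ = -1 − (-1) = 0, so no net redox change at C2.

0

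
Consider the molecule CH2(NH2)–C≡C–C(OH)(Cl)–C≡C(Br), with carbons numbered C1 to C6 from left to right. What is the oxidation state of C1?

C1 has one bond to C (0), one bond to H (-1), one bond to H (-1), one bond to N (+1).
Oxidation state = 0 − 1 − 1 + 1 = -1.

-1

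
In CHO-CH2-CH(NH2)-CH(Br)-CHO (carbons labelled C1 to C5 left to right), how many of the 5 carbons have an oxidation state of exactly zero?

2

Each bond to a more electronegative atom (O, N, halogen) counts +1, each bond to a less electronegative atom (H, metal, B, Si) counts −1, and each C–C bond counts 0. Tallying each carbon:
C1: 1C, 1H, 2O → 0 − 1 + 2 = +1
C2: 2C, 2H → 0 − 2 = -2
C3: 2C, 1H, 1N → 0 − 1 + 1 = 0
C4: 2C, 1H, 1Br → 0 − 1 + 1 = 0
C5: 1C, 1H, 2O → 0 − 1 + 2 = +1
2 carbons (C3, C4) meet the condition.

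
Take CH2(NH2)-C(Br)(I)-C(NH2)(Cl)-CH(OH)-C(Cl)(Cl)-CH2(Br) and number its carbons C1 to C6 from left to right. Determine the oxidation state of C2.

C2 has one bond to C (0), one bond to C (0), one bond to Br (+1), one bond to I (+1).
Oxidation state = 0 + 0 + 1 + 1 = +2.

+2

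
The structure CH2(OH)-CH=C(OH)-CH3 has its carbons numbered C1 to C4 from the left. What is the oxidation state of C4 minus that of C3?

-4

C4: 1C, 3H → 0 − 3 = -3
C3: 3C, 1O → 0 + 1 = +1
Difference: -3 − (+1) = -4.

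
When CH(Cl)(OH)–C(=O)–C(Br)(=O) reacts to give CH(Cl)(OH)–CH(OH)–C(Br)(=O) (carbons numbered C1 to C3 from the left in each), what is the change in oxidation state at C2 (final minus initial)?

Before: C2 has 2 bonds to C, 2 bonds to O → oxidation state +2.
After: C2 has 2 bonds to C, 1 bond to H, 1 bond to O → oxidation state 0.
Δ = 0 − (+2) = -2, so this is a reduction at C2.

-2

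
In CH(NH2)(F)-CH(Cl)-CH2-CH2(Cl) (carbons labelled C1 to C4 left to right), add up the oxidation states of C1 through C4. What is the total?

Assign +1 per bond to O/N/halogen, −1 per bond to H or an electropositive element, and 0 per bond to carbon. Tallying each carbon:
C1: 1C, 1H, 1N, 1F → 0 − 1 + 1 + 1 = +1
C2: 2C, 1H, 1Cl → 0 − 1 + 1 = 0
C3: 2C, 2H → 0 − 2 = -2
C4: 1C, 2H, 1Cl → 0 − 2 + 1 = -1
Sum = +1 + 0 − 2 − 1 = -2.

-2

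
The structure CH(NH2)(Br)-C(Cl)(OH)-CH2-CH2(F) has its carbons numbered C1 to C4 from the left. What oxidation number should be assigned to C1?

Assign +1 per bond to O/N/halogen, −1 per bond to H or an electropositive element, and 0 per bond to carbon.
C1 has one bond to C (0), one bond to N (+1), one bond to Br (+1), one bond to H (-1).
Oxidation state = 0 + 1 + 1 − 1 = +1.

+1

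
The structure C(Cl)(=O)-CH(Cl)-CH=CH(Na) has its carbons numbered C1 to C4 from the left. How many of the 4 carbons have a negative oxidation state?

2

Tallying each carbon's bonds:
C1: 1C, 2O, 1Cl → 0 + 2 + 1 = +3
C2: 2C, 1H, 1Cl → 0 − 1 + 1 = 0
C3: 3C, 1H → 0 − 1 = -1
C4: 2C, 1H, 1Na → 0 − 1 − 1 = -2
2 carbons (C3, C4) meet the condition.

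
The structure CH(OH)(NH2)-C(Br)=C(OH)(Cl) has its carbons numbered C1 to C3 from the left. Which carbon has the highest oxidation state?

C3

Tallying each carbon's bonds:
C1: 1C, 1H, 1O, 1N → 0 − 1 + 1 + 1 = +1
C2: 3C, 1Br → 0 + 1 = +1
C3: 2C, 1O, 1Cl → 0 + 1 + 1 = +2
The most oxidised carbon is C3 at +2.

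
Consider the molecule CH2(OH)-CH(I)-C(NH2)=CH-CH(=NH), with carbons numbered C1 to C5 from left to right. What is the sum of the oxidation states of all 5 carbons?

0

Each bond to a more electronegative atom (O, N, halogen) counts +1, each bond to a less electronegative atom (H, metal, B, Si) counts −1, and each C–C bond counts 0. Tallying each carbon:
C1: 1C, 2H, 1O → 0 − 2 + 1 = -1
C2: 2C, 1H, 1I → 0 − 1 + 1 = 0
C3: 3C, 1N → 0 + 1 = +1
C4: 3C, 1H → 0 − 1 = -1
C5: 1C, 1H, 2N → 0 − 1 + 2 = +1
Sum = -1 + 0 + 1 − 1 + 1 = 0.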